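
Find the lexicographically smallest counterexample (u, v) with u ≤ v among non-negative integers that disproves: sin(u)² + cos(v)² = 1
At (0, 0): both sides equal 1, so it holds there.

Substituting (0, 1) into the claim:
LHS = sin(0)² + cos(1)² = cos(1)² ≈ 0.2919
RHS = 1

Since LHS ≠ RHS, this pair disproves the claim, and no lexicographically smaller pair (u ≤ v, non-negative integers) does.

For instance (0, 7) is also a counterexample (LHS = cos(7)² ≈ 0.5684, RHS = 1), but it's lexicographically larger.

Answer: (u, v) = (0, 1)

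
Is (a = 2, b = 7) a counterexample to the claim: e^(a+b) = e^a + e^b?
Yes

Substituting a = 2, b = 7:
LHS = e^(2+7) = e^9 ≈ 8103
RHS = e^2 + e^7 ≈ 1104

Since LHS ≠ RHS, this pair disproves the claim.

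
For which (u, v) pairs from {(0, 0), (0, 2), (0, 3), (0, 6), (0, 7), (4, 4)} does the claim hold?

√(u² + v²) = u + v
(0, 0), (0, 2), (0, 3), (0, 6), (0, 7)

Testing each pair:
(0, 0): LHS = 0, RHS = 0 → holds
(0, 2): LHS = 2, RHS = 2 → holds
(0, 3): LHS = 3, RHS = 3 → holds
(0, 6): LHS = 6, RHS = 6 → holds
(0, 7): LHS = 7, RHS = 7 → holds
(4, 4): LHS = 4·√(2) ≈ 5.657, RHS = 8 → fails

5 of 6 pairs satisfy the claim.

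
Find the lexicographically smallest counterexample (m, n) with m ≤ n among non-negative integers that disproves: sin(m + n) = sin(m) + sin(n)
Substituting (1, 1) into the claim:
LHS = sin(1 + 1) = sin(2) ≈ 0.9093
RHS = sin(1) + sin(1) = 2·sin(1) ≈ 1.683

Since LHS ≠ RHS, this pair disproves the claim, and no lexicographically smaller pair (m ≤ n, non-negative integers) does.

For instance (1, 4) is also a counterexample (LHS = sin(5) ≈ -0.9589, RHS = sin(4) + sin(1) ≈ 0.08467), but it's lexicographically larger.

Answer: (m, n) = (1, 1)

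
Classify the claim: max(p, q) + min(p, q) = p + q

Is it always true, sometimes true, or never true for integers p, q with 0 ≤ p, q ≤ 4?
Always true

The identity holds for every pair in the range. For instance at (p, q) = (0, 3): both sides equal 3.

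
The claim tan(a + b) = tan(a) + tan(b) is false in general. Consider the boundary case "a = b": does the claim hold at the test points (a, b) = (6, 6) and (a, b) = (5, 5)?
No, fails at both test points

At (6, 6): LHS = tan(12) ≈ -0.6359 ≠ RHS = 2·tan(6) ≈ -0.582
At (5, 5): LHS = tan(10) ≈ 0.6484 ≠ RHS = 2·tan(5) ≈ -6.761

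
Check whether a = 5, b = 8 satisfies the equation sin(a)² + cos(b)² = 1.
Fails

Substituting a = 5, b = 8:

LHS = sin(5)² + cos(8)² ≈ 0.9407
RHS = 1

LHS ≠ RHS, so the equation does not hold at this point.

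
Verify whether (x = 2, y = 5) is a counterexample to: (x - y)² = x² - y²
Yes

Substituting x = 2, y = 5:
LHS = (2 - 5)² = 9
RHS = 2² - 5² = -21

Since LHS ≠ RHS, this pair disproves the claim.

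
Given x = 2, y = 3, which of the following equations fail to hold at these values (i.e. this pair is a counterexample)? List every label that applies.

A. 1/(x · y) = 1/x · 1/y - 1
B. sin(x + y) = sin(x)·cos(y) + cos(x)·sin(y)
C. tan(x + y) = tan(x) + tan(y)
Evaluating each claim at the given values:
A. LHS = 1/6, RHS = -5/6 → fails here (LHS ≠ RHS)
B. LHS = sin(5) ≈ -0.9589, RHS = sin(2)·cos(3) + sin(3)·cos(2) ≈ -0.9589 → holds here (LHS = RHS)
C. LHS = tan(5) ≈ -3.381, RHS = tan(2) + tan(3) ≈ -2.328 → fails here (LHS ≠ RHS)

Answer: A, C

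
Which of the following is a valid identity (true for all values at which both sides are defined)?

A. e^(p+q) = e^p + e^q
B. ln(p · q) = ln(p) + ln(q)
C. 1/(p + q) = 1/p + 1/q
B

A: fails at (0, 1) — LHS = e ≈ 2.718, RHS = 1 + e ≈ 3.718.
B: holds — e.g. at (4, 6), both sides equal ln(24) ≈ 3.178.
C: fails at (2, 7) — LHS = 1/9, RHS = 9/14.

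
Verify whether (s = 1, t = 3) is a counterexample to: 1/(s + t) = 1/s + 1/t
Substituting s = 1, t = 3:
LHS = 1/(1 + 3) = 1/4
RHS = 1/1 + 1/3 = 4/3

Since LHS ≠ RHS, this pair disproves the claim.

Answer: Yes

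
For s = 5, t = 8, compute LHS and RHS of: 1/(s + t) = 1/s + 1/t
LHS = 1/(5 + 8) = 1/13
RHS = 1/5 + 1/8 = 13/40

LHS ≠ RHS, so the equation does not hold here.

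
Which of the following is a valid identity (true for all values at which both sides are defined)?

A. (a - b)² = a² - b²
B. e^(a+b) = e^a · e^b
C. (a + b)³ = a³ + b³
B

A: fails at (1, 4) — LHS = 9, RHS = -15.
B: holds — e.g. at (2, 4), both sides equal e^6 ≈ 403.4.
C: fails at (3, 7) — LHS = 1000, RHS = 370.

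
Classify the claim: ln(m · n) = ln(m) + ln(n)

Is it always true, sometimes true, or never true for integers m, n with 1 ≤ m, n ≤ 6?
Always true

The identity holds for every pair in the range. For instance at (m, n) = (3, 1): both sides equal ln(3) ≈ 1.099.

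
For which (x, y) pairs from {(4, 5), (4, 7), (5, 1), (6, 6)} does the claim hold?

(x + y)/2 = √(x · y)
Testing each pair:
(4, 5): LHS = 9/2, RHS = 2·√(5) ≈ 4.472 → fails
(4, 7): LHS = 11/2, RHS = 2·√(7) ≈ 5.292 → fails
(5, 1): LHS = 3, RHS = √(5) ≈ 2.236 → fails
(6, 6): LHS = 6, RHS = 6 → holds

1 of 4 pairs satisfies the claim.

Answer: (6, 6)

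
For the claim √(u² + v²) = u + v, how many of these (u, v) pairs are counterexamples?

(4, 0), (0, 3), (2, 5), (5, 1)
Testing each pair:
(4, 0): LHS = 4, RHS = 4 → satisfies claim
(0, 3): LHS = 3, RHS = 3 → satisfies claim
(2, 5): LHS = √(29) ≈ 5.385, RHS = 7 → counterexample
(5, 1): LHS = √(26) ≈ 5.099, RHS = 6 → counterexample

That makes 2 counterexamples.

Answer: 2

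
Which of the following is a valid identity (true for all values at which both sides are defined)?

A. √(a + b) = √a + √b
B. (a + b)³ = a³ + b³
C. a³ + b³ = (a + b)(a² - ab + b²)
C

A: fails at (1, 5) — LHS = √(6) ≈ 2.449, RHS = 1 + √(5) ≈ 3.236.
B: fails at (1, 4) — LHS = 125, RHS = 65.
C: holds — e.g. at (4, 4), both sides equal 128.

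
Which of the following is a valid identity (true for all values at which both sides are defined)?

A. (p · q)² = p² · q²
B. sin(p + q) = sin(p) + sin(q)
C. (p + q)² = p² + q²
A

A: holds — e.g. at (2, 5), both sides equal 100.
B: fails at (1, 2) — LHS = sin(3) ≈ 0.1411, RHS = sin(1) + sin(2) ≈ 1.751.
C: fails at (4, 5) — LHS = 81, RHS = 41.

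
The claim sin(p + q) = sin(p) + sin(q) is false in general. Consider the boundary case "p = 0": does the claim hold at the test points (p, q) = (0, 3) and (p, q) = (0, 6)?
Yes, holds at both test points

At (0, 3): LHS = sin(3) ≈ 0.1411, RHS = sin(3) ≈ 0.1411 → equal
At (0, 6): LHS = sin(6) ≈ -0.2794, RHS = sin(6) ≈ -0.2794 → equal

So the claim does hold at both of these boundary points, even though it is not an identity.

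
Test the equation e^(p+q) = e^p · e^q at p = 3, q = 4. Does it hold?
Holds

Substituting p = 3, q = 4:

LHS = e^(3+4) = e^7 ≈ 1097
RHS = e^3 · e^4 = e^7 ≈ 1097

LHS = RHS, so the equation holds at this point.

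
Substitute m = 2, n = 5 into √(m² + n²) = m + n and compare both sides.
LHS = √(2² + 5²) = √(29) ≈ 5.385
RHS = 2 + 5 = 7

LHS ≠ RHS (they differ by about 1.615), so the equation does not hold here.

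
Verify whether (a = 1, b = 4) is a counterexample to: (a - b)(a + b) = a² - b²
No

Substituting a = 1, b = 4:
LHS = (1 - 4)(1 + 4) = -15
RHS = 1² - 4² = -15

The sides agree, so this pair does not disprove the claim.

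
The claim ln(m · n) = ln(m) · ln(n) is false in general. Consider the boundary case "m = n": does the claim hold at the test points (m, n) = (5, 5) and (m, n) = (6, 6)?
No, fails at both test points

At (5, 5): LHS = ln(25) ≈ 3.219 ≠ RHS = ln(5)² ≈ 2.59
At (6, 6): LHS = ln(36) ≈ 3.584 ≠ RHS = ln(6)² ≈ 3.21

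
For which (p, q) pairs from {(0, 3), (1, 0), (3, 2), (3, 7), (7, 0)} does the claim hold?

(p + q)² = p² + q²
(0, 3), (1, 0), (7, 0)

Testing each pair:
(0, 3): LHS = 9, RHS = 9 → holds
(1, 0): LHS = 1, RHS = 1 → holds
(3, 2): LHS = 25, RHS = 13 → fails
(3, 7): LHS = 100, RHS = 58 → fails
(7, 0): LHS = 49, RHS = 49 → holds

3 of 5 pairs satisfy the claim.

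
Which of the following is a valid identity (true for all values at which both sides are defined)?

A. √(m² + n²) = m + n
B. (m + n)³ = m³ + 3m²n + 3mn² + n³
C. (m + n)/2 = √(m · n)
A: fails at (6, 7) — LHS = √(85) ≈ 9.22, RHS = 13.
B: holds — e.g. at (5, 8), both sides equal 2197.
C: fails at (4, 6) — LHS = 5, RHS = 2·√(6) ≈ 4.899.

Answer: B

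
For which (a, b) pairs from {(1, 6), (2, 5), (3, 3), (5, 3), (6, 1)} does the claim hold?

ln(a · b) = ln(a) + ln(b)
All pairs

Testing each pair:
(1, 6): LHS = ln(6) ≈ 1.792, RHS = ln(6) ≈ 1.792 → holds
(2, 5): LHS = ln(10) ≈ 2.303, RHS = ln(2) + ln(5) ≈ 2.303 → holds
(3, 3): LHS = ln(9) ≈ 2.197, RHS = 2·ln(3) ≈ 2.197 → holds
(5, 3): LHS = ln(15) ≈ 2.708, RHS = ln(3) + ln(5) ≈ 2.708 → holds
(6, 1): LHS = ln(6) ≈ 1.792, RHS = ln(6) ≈ 1.792 → holds

Every pair satisfies the claim.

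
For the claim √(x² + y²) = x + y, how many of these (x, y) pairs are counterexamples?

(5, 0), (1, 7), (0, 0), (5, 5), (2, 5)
3

Testing each pair:
(5, 0): LHS = 5, RHS = 5 → satisfies claim
(1, 7): LHS = 5·√(2) ≈ 7.071, RHS = 8 → counterexample
(0, 0): LHS = 0, RHS = 0 → satisfies claim
(5, 5): LHS = 5·√(2) ≈ 7.071, RHS = 10 → counterexample
(2, 5): LHS = √(29) ≈ 5.385, RHS = 7 → counterexample

That makes 3 counterexamples.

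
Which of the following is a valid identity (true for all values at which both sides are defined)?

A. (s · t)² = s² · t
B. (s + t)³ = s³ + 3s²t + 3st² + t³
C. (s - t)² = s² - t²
A: fails at (4, 6) — LHS = 576, RHS = 96.
B: holds — e.g. at (5, 8), both sides equal 2197.
C: fails at (0, 1) — LHS = 1, RHS = -1.

Answer: B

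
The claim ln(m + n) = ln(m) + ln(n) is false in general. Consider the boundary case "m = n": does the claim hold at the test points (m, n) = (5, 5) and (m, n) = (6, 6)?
No, fails at both test points

At (5, 5): LHS = ln(10) ≈ 2.303 ≠ RHS = 2·ln(5) ≈ 3.219
At (6, 6): LHS = ln(12) ≈ 2.485 ≠ RHS = 2·ln(6) ≈ 3.584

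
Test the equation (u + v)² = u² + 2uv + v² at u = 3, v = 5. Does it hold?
Substituting u = 3, v = 5:

LHS = (3 + 5)² = 64
RHS = 3² + 2·3·5 + 5² = 64

LHS = RHS, so the equation holds at this point.

Answer: Holds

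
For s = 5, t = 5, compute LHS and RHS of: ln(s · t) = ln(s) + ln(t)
LHS = ln(5 · 5) = ln(25) ≈ 3.219
RHS = ln(5) + ln(5) = 2·ln(5) ≈ 3.219

LHS = RHS: the two sides agree.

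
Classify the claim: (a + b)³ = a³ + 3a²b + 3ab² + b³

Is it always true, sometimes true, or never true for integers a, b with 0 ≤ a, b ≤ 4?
Always true

The identity holds for every pair in the range. For instance at (a, b) = (0, 3): both sides equal 27.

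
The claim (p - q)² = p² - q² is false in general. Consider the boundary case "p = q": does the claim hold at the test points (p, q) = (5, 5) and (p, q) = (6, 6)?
Yes, holds at both test points

At (5, 5): LHS = 0, RHS = 0 → equal
At (6, 6): LHS = 0, RHS = 0 → equal

So the claim does hold at both of these boundary points, even though it is not an identity.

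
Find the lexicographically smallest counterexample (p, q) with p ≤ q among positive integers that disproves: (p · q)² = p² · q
At (1, 1): both sides equal 1, so it holds there.

Substituting (1, 2) into the claim:
LHS = (1 · 2)² = 4
RHS = 1² · 2 = 2

Since LHS ≠ RHS, this pair disproves the claim, and no lexicographically smaller pair (p ≤ q, positive integers) does.

For instance (7, 8) is also a counterexample (LHS = 3136, RHS = 392), but it's lexicographically larger.

Answer: (p, q) = (1, 2)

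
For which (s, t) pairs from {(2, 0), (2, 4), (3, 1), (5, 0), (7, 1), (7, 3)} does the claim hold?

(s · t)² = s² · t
Testing each pair:
(2, 0): LHS = 0, RHS = 0 → holds
(2, 4): LHS = 64, RHS = 16 → fails
(3, 1): LHS = 9, RHS = 9 → holds
(5, 0): LHS = 0, RHS = 0 → holds
(7, 1): LHS = 49, RHS = 49 → holds
(7, 3): LHS = 441, RHS = 147 → fails

4 of 6 pairs satisfy the claim.

Answer: (2, 0), (3, 1), (5, 0), (7, 1)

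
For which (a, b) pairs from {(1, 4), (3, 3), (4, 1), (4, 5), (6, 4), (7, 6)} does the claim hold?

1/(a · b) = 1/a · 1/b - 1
Testing each pair:
(1, 4): LHS = 1/4, RHS = -3/4 → fails
(3, 3): LHS = 1/9, RHS = -8/9 → fails
(4, 1): LHS = 1/4, RHS = -3/4 → fails
(4, 5): LHS = 1/20, RHS = -19/20 → fails
(6, 4): LHS = 1/24, RHS = -23/24 → fails
(7, 6): LHS = 1/42, RHS = -41/42 → fails

No pair satisfies the claim.

Answer: None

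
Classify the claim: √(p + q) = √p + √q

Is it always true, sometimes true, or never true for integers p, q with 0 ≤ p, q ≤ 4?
It holds at (p, q) = (1, 0) (both sides equal 1), but fails at (p, q) = (4, 3) (LHS = √(7) ≈ 2.646, RHS = √(3) + 2 ≈ 3.732).

Answer: Sometimes true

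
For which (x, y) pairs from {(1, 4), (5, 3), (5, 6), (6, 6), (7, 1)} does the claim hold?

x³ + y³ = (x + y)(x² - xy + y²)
All pairs

Testing each pair:
(1, 4): LHS = 65, RHS = 65 → holds
(5, 3): LHS = 152, RHS = 152 → holds
(5, 6): LHS = 341, RHS = 341 → holds
(6, 6): LHS = 432, RHS = 432 → holds
(7, 1): LHS = 344, RHS = 344 → holds

Every pair satisfies the claim.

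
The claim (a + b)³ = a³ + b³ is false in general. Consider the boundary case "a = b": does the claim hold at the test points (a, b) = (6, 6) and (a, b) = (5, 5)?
No, fails at both test points

At (6, 6): LHS = 1728 ≠ RHS = 432
At (5, 5): LHS = 1000 ≠ RHS = 250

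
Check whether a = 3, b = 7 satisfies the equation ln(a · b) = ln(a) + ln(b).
Holds

Substituting a = 3, b = 7:

LHS = ln(3 · 7) = ln(21) ≈ 3.045
RHS = ln(3) + ln(7) ≈ 3.045

LHS = RHS, so the equation holds at this point.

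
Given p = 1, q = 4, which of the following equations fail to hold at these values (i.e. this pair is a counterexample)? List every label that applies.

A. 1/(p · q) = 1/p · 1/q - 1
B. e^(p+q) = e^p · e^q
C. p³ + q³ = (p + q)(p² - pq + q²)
Evaluating each claim at the given values:
A. LHS = 1/4, RHS = -3/4 → fails here (LHS ≠ RHS)
B. LHS = e^5 ≈ 148.4, RHS = e^5 ≈ 148.4 → holds here (LHS = RHS)
C. LHS = 65, RHS = 65 → holds here (LHS = RHS)

Answer: A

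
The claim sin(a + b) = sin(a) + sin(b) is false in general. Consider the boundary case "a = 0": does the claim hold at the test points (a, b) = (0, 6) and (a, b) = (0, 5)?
At (0, 6): LHS = sin(6) ≈ -0.2794, RHS = sin(6) ≈ -0.2794 → equal
At (0, 5): LHS = sin(5) ≈ -0.9589, RHS = sin(5) ≈ -0.9589 → equal

So the claim does hold at both of these boundary points, even though it is not an identity.

Answer: Yes, holds at both test points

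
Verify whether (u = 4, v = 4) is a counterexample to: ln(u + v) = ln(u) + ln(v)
Yes

Substituting u = 4, v = 4:
LHS = ln(4 + 4) = ln(8) ≈ 2.079
RHS = ln(4) + ln(4) = 2·ln(4) ≈ 2.773

Since LHS ≠ RHS, this pair disproves the claim.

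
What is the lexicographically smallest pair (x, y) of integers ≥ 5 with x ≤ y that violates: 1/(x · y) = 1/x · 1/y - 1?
Substituting (5, 5) into the claim:
LHS = 1/(5 · 5) = 1/25
RHS = 1/5 · 1/5 - 1 = -24/25

Since LHS ≠ RHS, this pair disproves the claim, and no lexicographically smaller pair (x ≤ y, integers ≥ 5) does.

For instance (6, 10) is also a counterexample (LHS = 1/60, RHS = -59/60), but it's lexicographically larger.

Answer: (x, y) = (5, 5)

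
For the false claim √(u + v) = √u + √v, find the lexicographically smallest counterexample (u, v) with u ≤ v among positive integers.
(u, v) = (1, 1)

Substituting (1, 1) into the claim:
LHS = √(1 + 1) = √(2) ≈ 1.414
RHS = √1 + √1 = 2

Since LHS ≠ RHS, this pair disproves the claim, and no lexicographically smaller pair (u ≤ v, positive integers) does.

For instance (5, 5) is also a counterexample (LHS = √(10) ≈ 3.162, RHS = 2·√(5) ≈ 4.472), but it's lexicographically larger.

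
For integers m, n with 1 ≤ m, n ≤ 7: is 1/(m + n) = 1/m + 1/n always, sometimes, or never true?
The claim fails for every pair in the range. For instance at (m, n) = (3, 6): LHS = 1/9, RHS = 1/2.

Answer: Never true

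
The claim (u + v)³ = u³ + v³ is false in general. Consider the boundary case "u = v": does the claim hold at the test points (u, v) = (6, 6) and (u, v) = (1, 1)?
No, fails at both test points

At (6, 6): LHS = 1728 ≠ RHS = 432
At (1, 1): LHS = 8 ≠ RHS = 2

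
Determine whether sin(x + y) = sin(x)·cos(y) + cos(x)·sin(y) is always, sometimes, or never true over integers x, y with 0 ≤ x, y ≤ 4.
The identity holds for every pair in the range. For instance at (x, y) = (1, 1): both sides equal sin(2) ≈ 0.9093.

Answer: Always true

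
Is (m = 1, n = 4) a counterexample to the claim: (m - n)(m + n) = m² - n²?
No

Substituting m = 1, n = 4:
LHS = (1 - 4)(1 + 4) = -15
RHS = 1² - 4² = -15

The sides agree, so this pair does not disprove the claim.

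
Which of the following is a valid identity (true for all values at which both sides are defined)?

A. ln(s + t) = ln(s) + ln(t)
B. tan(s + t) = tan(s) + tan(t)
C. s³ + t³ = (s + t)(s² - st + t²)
A: fails at (5, 8) — LHS = ln(13) ≈ 2.565, RHS = ln(5) + ln(8) ≈ 3.689.
B: fails at (2, 7) — LHS = tan(9) ≈ -0.4523, RHS = tan(2) + tan(7) ≈ -1.314.
C: holds — e.g. at (3, 3), both sides equal 54.

Answer: C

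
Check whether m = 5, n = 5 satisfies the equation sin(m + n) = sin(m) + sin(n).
Substituting m = 5, n = 5:

LHS = sin(5 + 5) = sin(10) ≈ -0.544
RHS = sin(5) + sin(5) = 2·sin(5) ≈ -1.918

LHS ≠ RHS, so the equation does not hold at this point.

Answer: Fails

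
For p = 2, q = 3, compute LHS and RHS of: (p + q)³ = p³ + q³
LHS = (2 + 3)³ = 125
RHS = 2³ + 3³ = 35

LHS ≠ RHS, so the equation does not hold here.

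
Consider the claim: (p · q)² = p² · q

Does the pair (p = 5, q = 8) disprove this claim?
Substituting p = 5, q = 8:
LHS = (5 · 8)² = 1600
RHS = 5² · 8 = 200

Since LHS ≠ RHS, this pair disproves the claim.

Answer: Yes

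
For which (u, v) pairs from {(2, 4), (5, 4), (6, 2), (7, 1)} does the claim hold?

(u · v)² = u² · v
Testing each pair:
(2, 4): LHS = 64, RHS = 16 → fails
(5, 4): LHS = 400, RHS = 100 → fails
(6, 2): LHS = 144, RHS = 72 → fails
(7, 1): LHS = 49, RHS = 49 → holds

1 of 4 pairs satisfies the claim.

Answer: (7, 1)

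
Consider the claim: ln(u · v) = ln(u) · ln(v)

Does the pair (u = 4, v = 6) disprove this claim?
Substituting u = 4, v = 6:
LHS = ln(4 · 6) = ln(24) ≈ 3.178
RHS = ln(4) · ln(6) ≈ 2.484

Since LHS ≠ RHS, this pair disproves the claim.

Answer: Yes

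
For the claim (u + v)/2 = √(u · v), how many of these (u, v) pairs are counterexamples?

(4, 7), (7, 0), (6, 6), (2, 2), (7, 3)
Testing each pair:
(4, 7): LHS = 11/2, RHS = 2·√(7) ≈ 5.292 → counterexample
(7, 0): LHS = 7/2, RHS = 0 → counterexample
(6, 6): LHS = 6, RHS = 6 → satisfies claim
(2, 2): LHS = 2, RHS = 2 → satisfies claim
(7, 3): LHS = 5, RHS = √(21) ≈ 4.583 → counterexample

That makes 3 counterexamples.

Answer: 3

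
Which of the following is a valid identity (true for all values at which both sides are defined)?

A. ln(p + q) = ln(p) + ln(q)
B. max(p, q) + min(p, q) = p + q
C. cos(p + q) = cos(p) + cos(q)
A: fails at (2, 3) — LHS = ln(5) ≈ 1.609, RHS = ln(2) + ln(3) ≈ 1.792.
B: holds — e.g. at (3, 4), both sides equal 7.
C: fails at (3, 4) — LHS = cos(7) ≈ 0.7539, RHS = cos(3) + cos(4) ≈ -1.644.

Answer: B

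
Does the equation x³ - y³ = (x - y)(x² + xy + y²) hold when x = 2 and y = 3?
Holds

Substituting x = 2, y = 3:

LHS = 2³ - 3³ = -19
RHS = (2 - 3)(2² + 2·3 + 3²) = -19

LHS = RHS, so the equation holds at this point.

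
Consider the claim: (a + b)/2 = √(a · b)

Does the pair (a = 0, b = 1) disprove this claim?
Substituting a = 0, b = 1:
LHS = (0 + 1)/2 = 1/2
RHS = √(0 · 1) = 0

Since LHS ≠ RHS, this pair disproves the claim.

Answer: Yes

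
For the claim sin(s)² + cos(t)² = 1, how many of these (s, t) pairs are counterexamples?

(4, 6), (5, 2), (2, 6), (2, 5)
Testing each pair:
(4, 6): LHS = sin(4)² + cos(6)² ≈ 1.495, RHS = 1 → counterexample
(5, 2): LHS = cos(2)² + sin(5)² ≈ 1.093, RHS = 1 → counterexample
(2, 6): LHS = sin(2)² + cos(6)² ≈ 1.749, RHS = 1 → counterexample
(2, 5): LHS = cos(5)² + sin(2)² ≈ 0.9073, RHS = 1 → counterexample

That makes 4 counterexamples.

Answer: 4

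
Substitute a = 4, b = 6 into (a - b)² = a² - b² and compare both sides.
LHS = (4 - 6)² = 4
RHS = 4² - 6² = -20

LHS ≠ RHS, so the equation does not hold here.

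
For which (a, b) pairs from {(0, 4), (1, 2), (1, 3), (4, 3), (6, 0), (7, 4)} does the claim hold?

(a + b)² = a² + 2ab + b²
Testing each pair:
(0, 4): LHS = 16, RHS = 16 → holds
(1, 2): LHS = 9, RHS = 9 → holds
(1, 3): LHS = 16, RHS = 16 → holds
(4, 3): LHS = 49, RHS = 49 → holds
(6, 0): LHS = 36, RHS = 36 → holds
(7, 4): LHS = 121, RHS = 121 → holds

Every pair satisfies the claim.

Answer: All pairs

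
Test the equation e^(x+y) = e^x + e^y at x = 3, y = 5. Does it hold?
Fails

Substituting x = 3, y = 5:

LHS = e^(3+5) = e^8 ≈ 2981
RHS = e^3 + e^5 ≈ 168.5

LHS ≠ RHS, so the equation does not hold at this point.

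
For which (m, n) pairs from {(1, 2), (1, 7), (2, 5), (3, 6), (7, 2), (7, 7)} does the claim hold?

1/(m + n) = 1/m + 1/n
None

Testing each pair:
(1, 2): LHS = 1/3, RHS = 3/2 → fails
(1, 7): LHS = 1/8, RHS = 8/7 → fails
(2, 5): LHS = 1/7, RHS = 7/10 → fails
(3, 6): LHS = 1/9, RHS = 1/2 → fails
(7, 2): LHS = 1/9, RHS = 9/14 → fails
(7, 7): LHS = 1/14, RHS = 2/7 → fails

No pair satisfies the claim.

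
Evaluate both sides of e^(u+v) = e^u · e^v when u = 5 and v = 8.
LHS = e^(5+8) = e^13 ≈ 442413.4
RHS = e^5 · e^8 = e^13 ≈ 442413.4

LHS = RHS: the two sides agree.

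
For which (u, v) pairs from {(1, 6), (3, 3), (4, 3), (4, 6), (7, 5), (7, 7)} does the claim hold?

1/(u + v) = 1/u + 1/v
None

Testing each pair:
(1, 6): LHS = 1/7, RHS = 7/6 → fails
(3, 3): LHS = 1/6, RHS = 2/3 → fails
(4, 3): LHS = 1/7, RHS = 7/12 → fails
(4, 6): LHS = 1/10, RHS = 5/12 → fails
(7, 5): LHS = 1/12, RHS = 12/35 → fails
(7, 7): LHS = 1/14, RHS = 2/7 → fails

No pair satisfies the claim.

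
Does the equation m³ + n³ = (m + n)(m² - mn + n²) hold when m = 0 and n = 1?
Holds

Substituting m = 0, n = 1:

LHS = 0³ + 1³ = 1
RHS = (0 + 1)(0² - 0·1 + 1²) = 1

LHS = RHS, so the equation holds at this point.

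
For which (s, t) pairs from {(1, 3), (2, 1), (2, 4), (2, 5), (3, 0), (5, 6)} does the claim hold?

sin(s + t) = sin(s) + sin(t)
(3, 0)

Testing each pair:
(1, 3): LHS = sin(4) ≈ -0.7568, RHS = sin(3) + sin(1) ≈ 0.9826 → fails
(2, 1): LHS = sin(3) ≈ 0.1411, RHS = sin(1) + sin(2) ≈ 1.751 → fails
(2, 4): LHS = sin(6) ≈ -0.2794, RHS = sin(4) + sin(2) ≈ 0.1525 → fails
(2, 5): LHS = sin(7) ≈ 0.657, RHS = sin(5) + sin(2) ≈ -0.04963 → fails
(3, 0): LHS = sin(3) ≈ 0.1411, RHS = sin(3) ≈ 0.1411 → holds
(5, 6): LHS = sin(11) ≈ -1, RHS = sin(5) + sin(6) ≈ -1.238 → fails

1 of 6 pairs satisfies the claim.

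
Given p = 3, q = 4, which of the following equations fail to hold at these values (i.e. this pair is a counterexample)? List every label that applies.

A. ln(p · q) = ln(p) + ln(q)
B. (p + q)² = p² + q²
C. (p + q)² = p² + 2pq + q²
Evaluating each claim at the given values:
A. LHS = ln(12) ≈ 2.485, RHS = ln(3) + ln(4) ≈ 2.485 → holds here (LHS = RHS)
B. LHS = 49, RHS = 25 → fails here (LHS ≠ RHS)
C. LHS = 49, RHS = 49 → holds here (LHS = RHS)

Answer: B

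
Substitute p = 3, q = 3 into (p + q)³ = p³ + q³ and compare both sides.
LHS = (3 + 3)³ = 216
RHS = 3³ + 3³ = 54

LHS ≠ RHS, so the equation does not hold here.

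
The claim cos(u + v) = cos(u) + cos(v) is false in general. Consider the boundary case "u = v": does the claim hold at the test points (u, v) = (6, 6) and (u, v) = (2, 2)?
No, fails at both test points

At (6, 6): LHS = cos(12) ≈ 0.8439 ≠ RHS = 2·cos(6) ≈ 1.92
At (2, 2): LHS = cos(4) ≈ -0.6536 ≠ RHS = 2·cos(2) ≈ -0.8323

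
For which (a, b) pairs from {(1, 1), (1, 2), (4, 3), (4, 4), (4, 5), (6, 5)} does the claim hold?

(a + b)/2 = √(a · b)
(1, 1), (4, 4)

Testing each pair:
(1, 1): LHS = 1, RHS = 1 → holds
(1, 2): LHS = 3/2, RHS = √(2) ≈ 1.414 → fails
(4, 3): LHS = 7/2, RHS = 2·√(3) ≈ 3.464 → fails
(4, 4): LHS = 4, RHS = 4 → holds
(4, 5): LHS = 9/2, RHS = 2·√(5) ≈ 4.472 → fails
(6, 5): LHS = 11/2, RHS = √(30) ≈ 5.477 → fails

2 of 6 pairs satisfy the claim.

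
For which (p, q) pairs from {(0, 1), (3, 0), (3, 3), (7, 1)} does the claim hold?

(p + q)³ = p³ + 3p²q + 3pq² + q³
All pairs

Testing each pair:
(0, 1): LHS = 1, RHS = 1 → holds
(3, 0): LHS = 27, RHS = 27 → holds
(3, 3): LHS = 216, RHS = 216 → holds
(7, 1): LHS = 512, RHS = 512 → holds

Every pair satisfies the claim.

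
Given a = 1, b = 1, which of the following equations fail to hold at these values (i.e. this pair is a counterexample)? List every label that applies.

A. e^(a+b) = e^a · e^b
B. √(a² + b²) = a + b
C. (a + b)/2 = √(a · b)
B

Evaluating each claim at the given values:
A. LHS = e^2 ≈ 7.389, RHS = e^2 ≈ 7.389 → holds here (LHS = RHS)
B. LHS = √(2) ≈ 1.414, RHS = 2 → fails here (LHS ≠ RHS)
C. LHS = 1, RHS = 1 → holds here (LHS = RHS)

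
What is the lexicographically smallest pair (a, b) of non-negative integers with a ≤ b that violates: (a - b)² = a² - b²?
At (0, 0): both sides equal 0, so it holds there.

Substituting (0, 1) into the claim:
LHS = (0 - 1)² = 1
RHS = 0² - 1² = -1

Since LHS ≠ RHS, this pair disproves the claim, and no lexicographically smaller pair (a ≤ b, non-negative integers) does.

For instance (4, 6) is also a counterexample (LHS = 4, RHS = -20), but it's lexicographically larger.

Answer: (a, b) = (0, 1)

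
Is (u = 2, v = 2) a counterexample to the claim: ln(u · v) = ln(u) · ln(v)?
Yes

Substituting u = 2, v = 2:
LHS = ln(2 · 2) = ln(4) ≈ 1.386
RHS = ln(2) · ln(2) = ln(2)² ≈ 0.4805

Since LHS ≠ RHS, this pair disproves the claim.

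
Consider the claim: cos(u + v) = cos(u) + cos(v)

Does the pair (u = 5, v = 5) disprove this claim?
Yes

Substituting u = 5, v = 5:
LHS = cos(5 + 5) = cos(10) ≈ -0.8391
RHS = cos(5) + cos(5) = 2·cos(5) ≈ 0.5673

Since LHS ≠ RHS, this pair disproves the claim.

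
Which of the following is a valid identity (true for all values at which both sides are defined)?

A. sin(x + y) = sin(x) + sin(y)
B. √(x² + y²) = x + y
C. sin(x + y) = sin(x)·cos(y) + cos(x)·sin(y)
C

A: fails at (2, 4) — LHS = sin(6) ≈ -0.2794, RHS = sin(4) + sin(2) ≈ 0.1525.
B: fails at (6, 7) — LHS = √(85) ≈ 9.22, RHS = 13.
C: holds — e.g. at (1, 1), both sides equal sin(2) ≈ 0.9093.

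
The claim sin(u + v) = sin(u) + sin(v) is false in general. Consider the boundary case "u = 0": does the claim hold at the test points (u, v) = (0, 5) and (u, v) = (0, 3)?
Yes, holds at both test points

At (0, 5): LHS = sin(5) ≈ -0.9589, RHS = sin(5) ≈ -0.9589 → equal
At (0, 3): LHS = sin(3) ≈ 0.1411, RHS = sin(3) ≈ 0.1411 → equal

So the claim does hold at both of these boundary points, even though it is not an identity.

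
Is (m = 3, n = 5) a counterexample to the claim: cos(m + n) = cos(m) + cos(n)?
Yes

Substituting m = 3, n = 5:
LHS = cos(3 + 5) = cos(8) ≈ -0.1455
RHS = cos(3) + cos(5) ≈ -0.7063

Since LHS ≠ RHS, this pair disproves the claim.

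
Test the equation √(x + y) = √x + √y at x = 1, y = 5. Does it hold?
Substituting x = 1, y = 5:

LHS = √(1 + 5) = √(6) ≈ 2.449
RHS = √1 + √5 = 1 + √(5) ≈ 3.236

LHS ≠ RHS, so the equation does not hold at this point.

Answer: Fails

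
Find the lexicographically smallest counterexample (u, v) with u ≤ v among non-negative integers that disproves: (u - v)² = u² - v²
(u, v) = (0, 1)

Substituting (0, 1) into the claim:
LHS = (0 - 1)² = 1
RHS = 0² - 1² = -1

Since LHS ≠ RHS, this pair disproves the claim, and no lexicographically smaller pair (u ≤ v, non-negative integers) does.

For instance (2, 7) is also a counterexample (LHS = 25, RHS = -45), but it's lexicographically larger.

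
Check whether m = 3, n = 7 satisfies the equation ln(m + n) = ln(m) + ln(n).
Fails

Substituting m = 3, n = 7:

LHS = ln(3 + 7) = ln(10) ≈ 2.303
RHS = ln(3) + ln(7) ≈ 3.045

LHS ≠ RHS, so the equation does not hold at this point.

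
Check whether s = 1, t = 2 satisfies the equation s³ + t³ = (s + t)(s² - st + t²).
Substituting s = 1, t = 2:

LHS = 1³ + 2³ = 9
RHS = (1 + 2)(1² - 1·2 + 2²) = 9

LHS = RHS, so the equation holds at this point.

Answer: Holds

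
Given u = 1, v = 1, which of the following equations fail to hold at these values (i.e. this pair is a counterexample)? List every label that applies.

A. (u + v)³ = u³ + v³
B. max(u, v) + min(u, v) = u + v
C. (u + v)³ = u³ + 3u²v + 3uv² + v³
A

Evaluating each claim at the given values:
A. LHS = 8, RHS = 2 → fails here (LHS ≠ RHS)
B. LHS = 2, RHS = 2 → holds here (LHS = RHS)
C. LHS = 8, RHS = 8 → holds here (LHS = RHS)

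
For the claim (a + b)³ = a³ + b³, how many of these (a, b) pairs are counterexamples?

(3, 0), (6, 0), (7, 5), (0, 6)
Testing each pair:
(3, 0): LHS = 27, RHS = 27 → satisfies claim
(6, 0): LHS = 216, RHS = 216 → satisfies claim
(7, 5): LHS = 1728, RHS = 468 → counterexample
(0, 6): LHS = 216, RHS = 216 → satisfies claim

That makes 1 counterexample.

Answer: 1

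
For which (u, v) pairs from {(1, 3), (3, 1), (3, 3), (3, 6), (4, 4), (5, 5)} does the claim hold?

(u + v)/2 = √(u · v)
Testing each pair:
(1, 3): LHS = 2, RHS = √(3) ≈ 1.732 → fails
(3, 1): LHS = 2, RHS = √(3) ≈ 1.732 → fails
(3, 3): LHS = 3, RHS = 3 → holds
(3, 6): LHS = 9/2, RHS = 3·√(2) ≈ 4.243 → fails
(4, 4): LHS = 4, RHS = 4 → holds
(5, 5): LHS = 5, RHS = 5 → holds

3 of 6 pairs satisfy the claim.

Answer: (3, 3), (4, 4), (5, 5)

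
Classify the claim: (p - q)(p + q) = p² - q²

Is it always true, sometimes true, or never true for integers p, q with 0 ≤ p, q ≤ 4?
Always true

The identity holds for every pair in the range. For instance at (p, q) = (4, 1): both sides equal 15.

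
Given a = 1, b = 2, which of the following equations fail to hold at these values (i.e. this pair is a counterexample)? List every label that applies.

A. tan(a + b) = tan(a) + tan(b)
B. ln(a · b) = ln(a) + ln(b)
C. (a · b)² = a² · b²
A

Evaluating each claim at the given values:
A. LHS = tan(3) ≈ -0.1425, RHS = tan(2) + tan(1) ≈ -0.6276 → fails here (LHS ≠ RHS)
B. LHS = ln(2) ≈ 0.6931, RHS = ln(2) ≈ 0.6931 → holds here (LHS = RHS)
C. LHS = 4, RHS = 4 → holds here (LHS = RHS)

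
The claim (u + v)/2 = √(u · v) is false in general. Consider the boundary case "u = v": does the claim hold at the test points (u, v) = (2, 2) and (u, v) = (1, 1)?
Yes, holds at both test points

At (2, 2): LHS = 2, RHS = 2 → equal
At (1, 1): LHS = 1, RHS = 1 → equal

So the claim does hold at both of these boundary points, even though it is not an identity.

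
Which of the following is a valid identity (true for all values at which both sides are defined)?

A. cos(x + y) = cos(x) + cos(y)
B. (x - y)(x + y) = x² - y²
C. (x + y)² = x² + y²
A: fails at (2, 2) — LHS = cos(4) ≈ -0.6536, RHS = 2·cos(2) ≈ -0.8323.
B: holds — e.g. at (3, 3), both sides equal 0.
C: fails at (1, 3) — LHS = 16, RHS = 10.

Answer: B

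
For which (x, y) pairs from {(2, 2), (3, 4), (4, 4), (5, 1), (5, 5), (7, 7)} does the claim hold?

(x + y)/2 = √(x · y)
(2, 2), (4, 4), (5, 5), (7, 7)

Testing each pair:
(2, 2): LHS = 2, RHS = 2 → holds
(3, 4): LHS = 7/2, RHS = 2·√(3) ≈ 3.464 → fails
(4, 4): LHS = 4, RHS = 4 → holds
(5, 1): LHS = 3, RHS = √(5) ≈ 2.236 → fails
(5, 5): LHS = 5, RHS = 5 → holds
(7, 7): LHS = 7, RHS = 7 → holds

4 of 6 pairs satisfy the claim.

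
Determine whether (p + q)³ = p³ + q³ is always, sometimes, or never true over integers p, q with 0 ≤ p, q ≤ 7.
It holds at (p, q) = (0, 1) (both sides equal 1), but fails at (p, q) = (4, 7) (LHS = 1331, RHS = 407).

Answer: Sometimes true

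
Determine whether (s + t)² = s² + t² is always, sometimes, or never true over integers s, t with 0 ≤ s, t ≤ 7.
It holds at (s, t) = (7, 0) (both sides equal 49), but fails at (s, t) = (3, 6) (LHS = 81, RHS = 45).

Answer: Sometimes true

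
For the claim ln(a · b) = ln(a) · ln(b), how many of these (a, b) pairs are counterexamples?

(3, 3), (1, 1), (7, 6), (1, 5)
3

Testing each pair:
(3, 3): LHS = ln(9) ≈ 2.197, RHS = ln(3)² ≈ 1.207 → counterexample
(1, 1): LHS = 0, RHS = 0 → satisfies claim
(7, 6): LHS = ln(42) ≈ 3.738, RHS = ln(6)·ln(7) ≈ 3.487 → counterexample
(1, 5): LHS = ln(5) ≈ 1.609, RHS = 0 → counterexample

That makes 3 counterexamples.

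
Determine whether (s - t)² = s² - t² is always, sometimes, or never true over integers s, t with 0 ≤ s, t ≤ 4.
Sometimes true

It holds at (s, t) = (4, 4) (both sides equal 0), but fails at (s, t) = (4, 3) (LHS = 1, RHS = 7).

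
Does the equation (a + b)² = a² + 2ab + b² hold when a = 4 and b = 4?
Substituting a = 4, b = 4:

LHS = (4 + 4)² = 64
RHS = 4² + 2·4·4 + 4² = 64

LHS = RHS, so the equation holds at this point.

Answer: Holds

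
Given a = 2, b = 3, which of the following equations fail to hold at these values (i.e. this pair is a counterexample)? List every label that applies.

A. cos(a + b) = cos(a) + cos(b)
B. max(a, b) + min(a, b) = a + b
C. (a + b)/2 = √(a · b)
Evaluating each claim at the given values:
A. LHS = cos(5) ≈ 0.2837, RHS = cos(3) + cos(2) ≈ -1.406 → fails here (LHS ≠ RHS)
B. LHS = 5, RHS = 5 → holds here (LHS = RHS)
C. LHS = 5/2, RHS = √(6) ≈ 2.449 → fails here (LHS ≠ RHS)

Answer: A, C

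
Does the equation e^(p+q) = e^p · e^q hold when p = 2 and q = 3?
Holds

Substituting p = 2, q = 3:

LHS = e^(2+3) = e^5 ≈ 148.4
RHS = e^2 · e^3 = e^5 ≈ 148.4

LHS = RHS, so the equation holds at this point.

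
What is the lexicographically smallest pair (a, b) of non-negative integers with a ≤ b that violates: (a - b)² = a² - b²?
Substituting (0, 1) into the claim:
LHS = (0 - 1)² = 1
RHS = 0² - 1² = -1

Since LHS ≠ RHS, this pair disproves the claim, and no lexicographically smaller pair (a ≤ b, non-negative integers) does.

For instance (1, 6) is also a counterexample (LHS = 25, RHS = -35), but it's lexicographically larger.

Answer: (a, b) = (0, 1)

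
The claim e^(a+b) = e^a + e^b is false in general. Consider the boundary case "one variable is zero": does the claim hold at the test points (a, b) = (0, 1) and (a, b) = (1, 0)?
No, fails at both test points

At (0, 1): LHS = e ≈ 2.718 ≠ RHS = 1 + e ≈ 3.718
At (1, 0): LHS = e ≈ 2.718 ≠ RHS = 1 + e ≈ 3.718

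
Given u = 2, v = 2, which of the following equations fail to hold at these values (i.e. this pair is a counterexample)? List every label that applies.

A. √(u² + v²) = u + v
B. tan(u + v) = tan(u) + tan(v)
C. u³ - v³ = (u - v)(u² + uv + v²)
A, B

Evaluating each claim at the given values:
A. LHS = 2·√(2) ≈ 2.828, RHS = 4 → fails here (LHS ≠ RHS)
B. LHS = tan(4) ≈ 1.158, RHS = 2·tan(2) ≈ -4.37 → fails here (LHS ≠ RHS)
C. LHS = 0, RHS = 0 → holds here (LHS = RHS)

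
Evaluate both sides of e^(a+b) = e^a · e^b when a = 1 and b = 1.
LHS = e^(1+1) = e^2 ≈ 7.389
RHS = e^1 · e^1 = e^2 ≈ 7.389

LHS = RHS: the two sides agree.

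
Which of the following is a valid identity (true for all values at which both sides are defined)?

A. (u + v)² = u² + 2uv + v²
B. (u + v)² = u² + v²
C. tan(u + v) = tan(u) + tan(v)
A: holds — e.g. at (3, 3), both sides equal 36.
B: fails at (2, 2) — LHS = 16, RHS = 8.
C: fails at (3, 7) — LHS = tan(10) ≈ 0.6484, RHS = tan(3) + tan(7) ≈ 0.7289.

Answer: A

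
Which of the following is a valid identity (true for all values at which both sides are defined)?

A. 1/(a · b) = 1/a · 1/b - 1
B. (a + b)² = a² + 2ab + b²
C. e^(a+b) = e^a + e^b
A: fails at (5, 5) — LHS = 1/25, RHS = -24/25.
B: holds — e.g. at (2, 5), both sides equal 49.
C: fails at (2, 4) — LHS = e^6 ≈ 403.4, RHS = e^2 + e^4 ≈ 61.99.

Answer: B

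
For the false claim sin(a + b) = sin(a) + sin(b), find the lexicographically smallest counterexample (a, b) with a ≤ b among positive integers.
(a, b) = (1, 1)

Substituting (1, 1) into the claim:
LHS = sin(1 + 1) = sin(2) ≈ 0.9093
RHS = sin(1) + sin(1) = 2·sin(1) ≈ 1.683

Since LHS ≠ RHS, this pair disproves the claim, and no lexicographically smaller pair (a ≤ b, positive integers) does.

For instance (6, 6) is also a counterexample (LHS = sin(12) ≈ -0.5366, RHS = 2·sin(6) ≈ -0.5588), but it's lexicographically larger.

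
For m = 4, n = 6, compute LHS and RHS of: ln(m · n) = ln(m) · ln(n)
LHS = ln(4 · 6) = ln(24) ≈ 3.178
RHS = ln(4) · ln(6) ≈ 2.484

LHS ≠ RHS (they differ by about 0.6941), so the equation does not hold here.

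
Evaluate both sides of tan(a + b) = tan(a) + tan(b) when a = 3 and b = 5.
LHS = tan(3 + 5) = tan(8) ≈ -6.8
RHS = tan(3) + tan(5) ≈ -3.523

LHS ≠ RHS (they differ by about 3.277), so the equation does not hold here.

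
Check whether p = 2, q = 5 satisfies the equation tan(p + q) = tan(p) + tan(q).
Fails

Substituting p = 2, q = 5:

LHS = tan(2 + 5) = tan(7) ≈ 0.8714
RHS = tan(2) + tan(5) ≈ -5.566

LHS ≠ RHS, so the equation does not hold at this point.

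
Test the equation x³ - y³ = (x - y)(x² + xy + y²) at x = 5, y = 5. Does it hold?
Substituting x = 5, y = 5:

LHS = 5³ - 5³ = 0
RHS = (5 - 5)(5² + 5·5 + 5²) = 0

LHS = RHS, so the equation holds at this point.

Answer: Holds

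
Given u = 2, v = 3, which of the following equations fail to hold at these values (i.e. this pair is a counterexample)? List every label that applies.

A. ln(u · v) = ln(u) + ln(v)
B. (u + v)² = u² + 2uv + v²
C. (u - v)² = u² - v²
C

Evaluating each claim at the given values:
A. LHS = ln(6) ≈ 1.792, RHS = ln(2) + ln(3) ≈ 1.792 → holds here (LHS = RHS)
B. LHS = 25, RHS = 25 → holds here (LHS = RHS)
C. LHS = 1, RHS = -5 → fails here (LHS ≠ RHS)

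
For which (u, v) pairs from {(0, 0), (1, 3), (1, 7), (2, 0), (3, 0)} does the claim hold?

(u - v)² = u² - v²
(0, 0), (2, 0), (3, 0)

Testing each pair:
(0, 0): LHS = 0, RHS = 0 → holds
(1, 3): LHS = 4, RHS = -8 → fails
(1, 7): LHS = 36, RHS = -48 → fails
(2, 0): LHS = 4, RHS = 4 → holds
(3, 0): LHS = 9, RHS = 9 → holds

3 of 5 pairs satisfy the claim.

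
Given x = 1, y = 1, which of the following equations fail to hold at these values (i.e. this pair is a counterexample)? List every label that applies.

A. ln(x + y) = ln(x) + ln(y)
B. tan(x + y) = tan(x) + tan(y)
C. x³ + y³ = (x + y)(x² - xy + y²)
A, B

Evaluating each claim at the given values:
A. LHS = ln(2) ≈ 0.6931, RHS = 0 → fails here (LHS ≠ RHS)
B. LHS = tan(2) ≈ -2.185, RHS = 2·tan(1) ≈ 3.115 → fails here (LHS ≠ RHS)
C. LHS = 2, RHS = 2 → holds here (LHS = RHS)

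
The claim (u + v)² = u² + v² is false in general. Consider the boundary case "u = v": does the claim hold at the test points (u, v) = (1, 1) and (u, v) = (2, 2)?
At (1, 1): LHS = 4 ≠ RHS = 2
At (2, 2): LHS = 16 ≠ RHS = 8

Answer: No, fails at both test points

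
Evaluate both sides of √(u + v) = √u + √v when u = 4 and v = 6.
LHS = √(4 + 6) = √(10) ≈ 3.162
RHS = √4 + √6 = 2 + √(6) ≈ 4.449

LHS ≠ RHS (they differ by about 1.287), so the equation does not hold here.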